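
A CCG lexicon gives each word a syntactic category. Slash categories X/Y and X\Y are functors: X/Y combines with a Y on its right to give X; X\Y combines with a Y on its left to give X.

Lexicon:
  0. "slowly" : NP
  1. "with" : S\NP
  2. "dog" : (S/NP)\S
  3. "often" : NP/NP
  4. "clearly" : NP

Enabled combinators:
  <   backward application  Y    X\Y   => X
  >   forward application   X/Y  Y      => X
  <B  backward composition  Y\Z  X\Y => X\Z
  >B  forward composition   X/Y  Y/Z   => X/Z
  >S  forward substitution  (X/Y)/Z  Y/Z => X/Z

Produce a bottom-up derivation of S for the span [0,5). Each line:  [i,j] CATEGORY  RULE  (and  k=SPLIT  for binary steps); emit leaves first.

[0,5] S   >
  [0,4] S/NP   >B
    [0,3] S/NP   <
      [0,2] S   <
        [0,1] "slowly" : NP
        [1,2] "with" : S\NP
      [2,3] "dog" : (S/NP)\S
    [3,4] "often" : NP/NP
  [4,5] "clearly" : NP

[0,1] NP  lex  "slowly"
[1,2] S\NP  lex  "with"
[0,2] S  <  k=1
[2,3] (S/NP)\S  lex  "dog"
[0,3] S/NP  <  k=2
[3,4] NP/NP  lex  "often"
[0,4] S/NP  >B  k=3
[4,5] NP  lex  "clearly"
[0,5] S  >  k=4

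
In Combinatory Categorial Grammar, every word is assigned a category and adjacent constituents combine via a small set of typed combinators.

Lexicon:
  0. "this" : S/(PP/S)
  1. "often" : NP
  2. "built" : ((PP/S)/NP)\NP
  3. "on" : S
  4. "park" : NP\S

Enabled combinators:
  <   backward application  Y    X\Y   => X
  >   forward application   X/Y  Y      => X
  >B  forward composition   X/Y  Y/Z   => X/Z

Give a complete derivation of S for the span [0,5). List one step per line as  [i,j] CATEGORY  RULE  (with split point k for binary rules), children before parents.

[0,5] S   >
  [0,1] "this" : S/(PP/S)
  [1,5] PP/S   >
    [1,3] (PP/S)/NP   <
      [1,2] "often" : NP
      [2,3] "built" : ((PP/S)/NP)\NP
    [3,5] NP   <
      [3,4] "on" : S
      [4,5] "park" : NP\S

[0,1] S/(PP/S)  lex  "this"
[1,2] NP  lex  "often"
[2,3] ((PP/S)/NP)\NP  lex  "built"
[1,3] (PP/S)/NP  <  k=2
[3,4] S  lex  "on"
[4,5] NP\S  lex  "park"
[3,5] NP  <  k=4
[1,5] PP/S  >  k=3
[0,5] S  >  k=1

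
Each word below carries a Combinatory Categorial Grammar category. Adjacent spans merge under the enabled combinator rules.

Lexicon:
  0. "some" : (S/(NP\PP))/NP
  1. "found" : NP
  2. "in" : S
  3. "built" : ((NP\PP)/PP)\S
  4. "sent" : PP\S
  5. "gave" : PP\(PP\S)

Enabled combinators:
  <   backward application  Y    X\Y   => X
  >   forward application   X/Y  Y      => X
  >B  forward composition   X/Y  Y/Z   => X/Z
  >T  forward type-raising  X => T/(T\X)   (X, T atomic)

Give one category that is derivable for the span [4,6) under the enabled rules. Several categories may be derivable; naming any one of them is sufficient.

[0,6] S   >
  [0,4] S/PP   >B
    [0,2] S/(NP\PP)   >
      [0,1] "some" : (S/(NP\PP))/NP
      [1,2] "found" : NP
    [2,4] (NP\PP)/PP   <
      [2,3] "in" : S
      [3,4] "built" : ((NP\PP)/PP)\S
  [4,6] PP   <
    [4,5] "sent" : PP\S
    [5,6] "gave" : PP\(PP\S)

PP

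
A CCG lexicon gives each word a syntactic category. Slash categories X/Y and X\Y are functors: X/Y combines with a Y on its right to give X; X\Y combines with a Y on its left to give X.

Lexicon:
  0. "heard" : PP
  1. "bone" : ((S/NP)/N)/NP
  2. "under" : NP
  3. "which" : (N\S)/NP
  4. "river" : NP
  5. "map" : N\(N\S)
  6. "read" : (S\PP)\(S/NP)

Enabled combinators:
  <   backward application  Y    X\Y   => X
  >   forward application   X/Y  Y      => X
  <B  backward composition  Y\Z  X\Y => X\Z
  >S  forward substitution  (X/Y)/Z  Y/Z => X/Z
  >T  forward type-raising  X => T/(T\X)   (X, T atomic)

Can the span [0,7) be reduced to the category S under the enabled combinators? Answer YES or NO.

YES

[0,7] S   >
  [0,1] S/(S\PP)   >T
    [0,1] "heard" : PP
  [1,7] S\PP   <
    [1,6] S/NP   >
      [1,3] (S/NP)/N   >
        [1,2] "bone" : ((S/NP)/N)/NP
        [2,3] "under" : NP
      [3,6] N   <
        [3,5] N\S   >
          [3,4] "which" : (N\S)/NP
          [4,5] "river" : NP
        [5,6] "map" : N\(N\S)
    [6,7] "read" : (S\PP)\(S/NP)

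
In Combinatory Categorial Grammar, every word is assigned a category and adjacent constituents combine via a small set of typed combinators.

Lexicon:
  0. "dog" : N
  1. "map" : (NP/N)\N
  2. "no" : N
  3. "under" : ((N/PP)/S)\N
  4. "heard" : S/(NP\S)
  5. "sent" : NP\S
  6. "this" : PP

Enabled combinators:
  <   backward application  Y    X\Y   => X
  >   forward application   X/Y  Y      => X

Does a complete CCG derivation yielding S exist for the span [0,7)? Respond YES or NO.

NO

N (NP/N)\N N ((N/PP)/S)\N S/(NP\S) NP\S PP
CKY chart[0,7] = {NP}; S ∉ chart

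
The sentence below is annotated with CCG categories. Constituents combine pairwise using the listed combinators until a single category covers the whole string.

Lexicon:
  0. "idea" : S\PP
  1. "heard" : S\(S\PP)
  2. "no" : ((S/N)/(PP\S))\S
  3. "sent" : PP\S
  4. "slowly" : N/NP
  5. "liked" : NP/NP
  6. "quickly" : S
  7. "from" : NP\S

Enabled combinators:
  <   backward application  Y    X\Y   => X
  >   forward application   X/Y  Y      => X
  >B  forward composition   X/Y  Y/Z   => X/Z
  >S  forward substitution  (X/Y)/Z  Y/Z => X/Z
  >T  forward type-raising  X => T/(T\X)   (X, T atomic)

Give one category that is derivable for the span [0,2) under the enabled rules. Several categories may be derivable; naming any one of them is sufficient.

S

[0,8] S   >
  [0,4] S/N   >
    [0,3] (S/N)/(PP\S)   <
      [0,2] S   <
        [0,1] "idea" : S\PP
        [1,2] "heard" : S\(S\PP)
      [2,3] "no" : ((S/N)/(PP\S))\S
    [3,4] "sent" : PP\S
  [4,8] N   >
    [4,6] N/NP   >B
      [4,5] "slowly" : N/NP
      [5,6] "liked" : NP/NP
    [6,8] NP   >
      [6,7] NP/(NP\S)   >T
        [6,7] "quickly" : S
      [7,8] "from" : NP\S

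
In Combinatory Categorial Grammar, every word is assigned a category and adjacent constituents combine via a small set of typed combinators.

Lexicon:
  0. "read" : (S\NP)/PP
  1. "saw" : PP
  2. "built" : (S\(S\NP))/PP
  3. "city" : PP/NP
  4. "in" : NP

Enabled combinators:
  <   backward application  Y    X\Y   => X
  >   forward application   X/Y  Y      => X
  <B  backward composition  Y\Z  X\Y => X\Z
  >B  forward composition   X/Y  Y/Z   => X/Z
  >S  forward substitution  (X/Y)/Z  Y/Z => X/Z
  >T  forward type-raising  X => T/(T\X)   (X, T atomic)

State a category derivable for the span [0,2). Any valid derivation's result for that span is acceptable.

[0,5] S   <
  [0,2] S\NP   >
    [0,1] "read" : (S\NP)/PP
    [1,2] "saw" : PP
  [2,5] S\(S\NP)   >
    [2,3] "built" : (S\(S\NP))/PP
    [3,5] PP   >
      [3,4] "city" : PP/NP
      [4,5] "in" : NP

S\NP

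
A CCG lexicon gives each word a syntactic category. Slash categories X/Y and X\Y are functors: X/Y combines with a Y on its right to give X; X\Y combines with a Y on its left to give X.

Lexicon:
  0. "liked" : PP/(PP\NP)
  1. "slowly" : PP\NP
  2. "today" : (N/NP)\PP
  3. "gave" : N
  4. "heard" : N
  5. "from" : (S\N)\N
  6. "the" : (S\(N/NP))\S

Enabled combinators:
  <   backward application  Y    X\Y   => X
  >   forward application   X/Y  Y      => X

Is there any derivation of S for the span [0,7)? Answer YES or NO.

[0,7] S   <
  [0,3] N/NP   <
    [0,2] PP   >
      [0,1] "liked" : PP/(PP\NP)
      [1,2] "slowly" : PP\NP
    [2,3] "today" : (N/NP)\PP
  [3,7] S\(N/NP)   <
    [3,6] S   <
      [3,4] "gave" : N
      [4,6] S\N   <
        [4,5] "heard" : N
        [5,6] "from" : (S\N)\N
    [6,7] "the" : (S\(N/NP))\S

YES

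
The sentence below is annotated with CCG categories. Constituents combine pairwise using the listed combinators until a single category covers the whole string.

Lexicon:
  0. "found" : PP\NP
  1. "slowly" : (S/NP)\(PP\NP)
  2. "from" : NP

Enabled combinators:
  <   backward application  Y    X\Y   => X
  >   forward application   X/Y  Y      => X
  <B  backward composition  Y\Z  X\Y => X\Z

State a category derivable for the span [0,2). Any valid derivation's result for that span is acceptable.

S/NP

[0,3] S   >
  [0,2] S/NP   <
    [0,1] "found" : PP\NP
    [1,2] "slowly" : (S/NP)\(PP\NP)
  [2,3] "from" : NP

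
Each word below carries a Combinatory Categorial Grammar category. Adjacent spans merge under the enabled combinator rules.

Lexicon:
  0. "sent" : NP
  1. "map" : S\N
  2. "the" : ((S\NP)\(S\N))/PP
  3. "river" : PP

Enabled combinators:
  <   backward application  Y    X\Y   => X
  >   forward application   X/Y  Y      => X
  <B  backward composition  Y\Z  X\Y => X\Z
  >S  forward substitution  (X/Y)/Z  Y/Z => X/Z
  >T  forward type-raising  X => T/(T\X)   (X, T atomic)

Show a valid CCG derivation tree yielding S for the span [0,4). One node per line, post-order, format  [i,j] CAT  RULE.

[0,1] NP  lex  "sent"
[1,2] S\N  lex  "map"
[2,3] ((S\NP)\(S\N))/PP  lex  "the"
[3,4] PP  lex  "river"
[2,4] (S\NP)\(S\N)  >  k=3
[1,4] S\NP  <  k=2
[0,4] S  <  k=1

[0,4] S   <
  [0,1] "sent" : NP
  [1,4] S\NP   <
    [1,2] "map" : S\N
    [2,4] (S\NP)\(S\N)   >
      [2,3] "the" : ((S\NP)\(S\N))/PP
      [3,4] "river" : PP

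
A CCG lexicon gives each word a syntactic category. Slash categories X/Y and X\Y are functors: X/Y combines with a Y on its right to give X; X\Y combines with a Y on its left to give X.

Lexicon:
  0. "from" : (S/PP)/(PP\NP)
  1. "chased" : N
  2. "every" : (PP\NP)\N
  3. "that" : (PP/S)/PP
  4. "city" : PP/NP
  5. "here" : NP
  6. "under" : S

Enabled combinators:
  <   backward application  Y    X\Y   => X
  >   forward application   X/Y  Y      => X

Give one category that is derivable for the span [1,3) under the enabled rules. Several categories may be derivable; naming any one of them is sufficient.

PP\NP

[0,7] S   >
  [0,3] S/PP   >
    [0,1] "from" : (S/PP)/(PP\NP)
    [1,3] PP\NP   <
      [1,2] "chased" : N
      [2,3] "every" : (PP\NP)\N
  [3,7] PP   >
    [3,6] PP/S   >
      [3,4] "that" : (PP/S)/PP
      [4,6] PP   >
        [4,5] "city" : PP/NP
        [5,6] "here" : NP
    [6,7] "under" : S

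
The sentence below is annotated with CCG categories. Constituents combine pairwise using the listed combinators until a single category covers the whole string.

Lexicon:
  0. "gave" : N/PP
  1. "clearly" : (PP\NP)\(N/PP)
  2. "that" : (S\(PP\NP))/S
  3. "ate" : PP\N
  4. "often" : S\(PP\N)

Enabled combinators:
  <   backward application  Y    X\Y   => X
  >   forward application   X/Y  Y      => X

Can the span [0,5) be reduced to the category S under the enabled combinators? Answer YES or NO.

[0,5] S   <
  [0,2] PP\NP   <
    [0,1] "gave" : N/PP
    [1,2] "clearly" : (PP\NP)\(N/PP)
  [2,5] S\(PP\NP)   >
    [2,3] "that" : (S\(PP\NP))/S
    [3,5] S   <
      [3,4] "ate" : PP\N
      [4,5] "often" : S\(PP\N)

YES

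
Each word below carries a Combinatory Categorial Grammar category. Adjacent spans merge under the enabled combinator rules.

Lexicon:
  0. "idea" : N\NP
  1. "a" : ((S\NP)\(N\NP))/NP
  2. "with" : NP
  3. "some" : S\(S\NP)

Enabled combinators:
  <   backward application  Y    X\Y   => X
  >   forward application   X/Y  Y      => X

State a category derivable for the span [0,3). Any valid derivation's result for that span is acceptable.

S\NP

[0,4] S   <
  [0,3] S\NP   <
    [0,1] "idea" : N\NP
    [1,3] (S\NP)\(N\NP)   >
      [1,2] "a" : ((S\NP)\(N\NP))/NP
      [2,3] "with" : NP
  [3,4] "some" : S\(S\NP)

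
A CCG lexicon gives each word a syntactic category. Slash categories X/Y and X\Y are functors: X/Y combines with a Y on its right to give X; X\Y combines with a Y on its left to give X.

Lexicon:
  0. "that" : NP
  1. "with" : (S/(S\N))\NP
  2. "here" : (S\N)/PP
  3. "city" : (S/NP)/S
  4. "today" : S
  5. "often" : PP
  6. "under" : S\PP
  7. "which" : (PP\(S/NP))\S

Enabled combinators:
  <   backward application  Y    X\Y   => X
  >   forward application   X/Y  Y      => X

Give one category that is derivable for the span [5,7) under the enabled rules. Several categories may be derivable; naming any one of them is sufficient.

[0,8] S   >
  [0,2] S/(S\N)   <
    [0,1] "that" : NP
    [1,2] "with" : (S/(S\N))\NP
  [2,8] S\N   >
    [2,3] "here" : (S\N)/PP
    [3,8] PP   <
      [3,5] S/NP   >
        [3,4] "city" : (S/NP)/S
        [4,5] "today" : S
      [5,8] PP\(S/NP)   <
        [5,7] S   <
          [5,6] "often" : PP
          [6,7] "under" : S\PP
        [7,8] "which" : (PP\(S/NP))\S

S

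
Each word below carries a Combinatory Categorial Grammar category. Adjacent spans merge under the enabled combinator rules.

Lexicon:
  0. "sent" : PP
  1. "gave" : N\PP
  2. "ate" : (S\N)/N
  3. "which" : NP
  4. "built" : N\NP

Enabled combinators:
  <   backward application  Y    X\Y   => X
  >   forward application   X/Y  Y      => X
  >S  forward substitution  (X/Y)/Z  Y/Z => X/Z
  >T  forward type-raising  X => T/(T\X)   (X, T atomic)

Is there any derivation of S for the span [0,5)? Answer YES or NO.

[0,5] S   <
  [0,2] N   <
    [0,1] "sent" : PP
    [1,2] "gave" : N\PP
  [2,5] S\N   >
    [2,3] "ate" : (S\N)/N
    [3,5] N   <
      [3,4] "which" : NP
      [4,5] "built" : N\NP

YES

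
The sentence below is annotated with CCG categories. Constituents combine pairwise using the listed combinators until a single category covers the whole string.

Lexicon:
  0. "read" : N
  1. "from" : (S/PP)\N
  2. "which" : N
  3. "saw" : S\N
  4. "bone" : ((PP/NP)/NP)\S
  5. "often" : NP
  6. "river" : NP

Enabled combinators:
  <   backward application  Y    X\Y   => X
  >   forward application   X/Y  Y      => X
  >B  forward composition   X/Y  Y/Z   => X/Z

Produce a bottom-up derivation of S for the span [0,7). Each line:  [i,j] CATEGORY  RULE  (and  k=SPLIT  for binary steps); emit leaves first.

[0,7] S   >
  [0,2] S/PP   <
    [0,1] "read" : N
    [1,2] "from" : (S/PP)\N
  [2,7] PP   >
    [2,6] PP/NP   >
      [2,5] (PP/NP)/NP   <
        [2,4] S   <
          [2,3] "which" : N
          [3,4] "saw" : S\N
        [4,5] "bone" : ((PP/NP)/NP)\S
      [5,6] "often" : NP
    [6,7] "river" : NP

[0,1] N  lex  "read"
[1,2] (S/PP)\N  lex  "from"
[0,2] S/PP  <  k=1
[2,3] N  lex  "which"
[3,4] S\N  lex  "saw"
[2,4] S  <  k=3
[4,5] ((PP/NP)/NP)\S  lex  "bone"
[2,5] (PP/NP)/NP  <  k=4
[5,6] NP  lex  "often"
[2,6] PP/NP  >  k=5
[6,7] NP  lex  "river"
[2,7] PP  >  k=6
[0,7] S  >  k=2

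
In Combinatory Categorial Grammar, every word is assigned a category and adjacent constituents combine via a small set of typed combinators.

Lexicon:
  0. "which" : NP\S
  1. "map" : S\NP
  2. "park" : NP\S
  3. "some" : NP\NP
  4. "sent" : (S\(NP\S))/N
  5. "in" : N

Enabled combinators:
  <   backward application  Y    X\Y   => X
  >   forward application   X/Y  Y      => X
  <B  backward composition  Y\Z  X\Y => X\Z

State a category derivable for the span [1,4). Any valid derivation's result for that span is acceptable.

[0,6] S   <
  [0,4] NP\S   <B
    [0,1] "which" : NP\S
    [1,4] NP\NP   <B
      [1,3] NP\NP   <B
        [1,2] "map" : S\NP
        [2,3] "park" : NP\S
      [3,4] "some" : NP\NP
  [4,6] S\(NP\S)   >
    [4,5] "sent" : (S\(NP\S))/N
    [5,6] "in" : N

NP\NP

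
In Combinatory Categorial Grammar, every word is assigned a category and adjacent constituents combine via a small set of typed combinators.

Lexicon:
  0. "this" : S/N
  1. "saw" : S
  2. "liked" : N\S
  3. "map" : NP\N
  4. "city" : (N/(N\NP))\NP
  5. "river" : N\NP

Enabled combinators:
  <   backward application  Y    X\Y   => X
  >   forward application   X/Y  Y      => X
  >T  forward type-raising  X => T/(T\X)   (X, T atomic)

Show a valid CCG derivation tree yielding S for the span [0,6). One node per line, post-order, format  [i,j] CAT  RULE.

[0,6] S   >
  [0,1] "this" : S/N
  [1,6] N   >
    [1,5] N/(N\NP)   <
      [1,4] NP   <
        [1,3] N   >
          [1,2] N/(N\S)   >T
            [1,2] "saw" : S
          [2,3] "liked" : N\S
        [3,4] "map" : NP\N
      [4,5] "city" : (N/(N\NP))\NP
    [5,6] "river" : N\NP

[0,1] S/N  lex  "this"
[1,2] S  lex  "saw"
[1,2] N/(N\S)  >T
[2,3] N\S  lex  "liked"
[1,3] N  >  k=2
[3,4] NP\N  lex  "map"
[1,4] NP  <  k=3
[4,5] (N/(N\NP))\NP  lex  "city"
[1,5] N/(N\NP)  <  k=4
[5,6] N\NP  lex  "river"
[1,6] N  >  k=5
[0,6] S  >  k=1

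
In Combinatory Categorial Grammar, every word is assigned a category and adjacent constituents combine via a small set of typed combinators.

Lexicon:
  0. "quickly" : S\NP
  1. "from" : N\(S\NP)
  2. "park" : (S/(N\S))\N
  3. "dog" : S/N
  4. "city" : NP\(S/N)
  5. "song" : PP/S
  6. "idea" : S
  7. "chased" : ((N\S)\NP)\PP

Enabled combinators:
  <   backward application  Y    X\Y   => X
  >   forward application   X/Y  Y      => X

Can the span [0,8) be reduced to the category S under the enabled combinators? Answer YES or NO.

[0,8] S   >
  [0,3] S/(N\S)   <
    [0,2] N   <
      [0,1] "quickly" : S\NP
      [1,2] "from" : N\(S\NP)
    [2,3] "park" : (S/(N\S))\N
  [3,8] N\S   <
    [3,5] NP   <
      [3,4] "dog" : S/N
      [4,5] "city" : NP\(S/N)
    [5,8] (N\S)\NP   <
      [5,7] PP   >
        [5,6] "song" : PP/S
        [6,7] "idea" : S
      [7,8] "chased" : ((N\S)\NP)\PP

YES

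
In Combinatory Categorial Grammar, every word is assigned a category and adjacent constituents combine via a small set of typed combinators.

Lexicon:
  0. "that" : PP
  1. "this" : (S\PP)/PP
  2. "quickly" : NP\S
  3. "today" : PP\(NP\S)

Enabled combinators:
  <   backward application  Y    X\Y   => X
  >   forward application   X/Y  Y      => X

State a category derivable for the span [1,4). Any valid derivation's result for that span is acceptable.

S\PP

[0,4] S   <
  [0,1] "that" : PP
  [1,4] S\PP   >
    [1,2] "this" : (S\PP)/PP
    [2,4] PP   <
      [2,3] "quickly" : NP\S
      [3,4] "today" : PP\(NP\S)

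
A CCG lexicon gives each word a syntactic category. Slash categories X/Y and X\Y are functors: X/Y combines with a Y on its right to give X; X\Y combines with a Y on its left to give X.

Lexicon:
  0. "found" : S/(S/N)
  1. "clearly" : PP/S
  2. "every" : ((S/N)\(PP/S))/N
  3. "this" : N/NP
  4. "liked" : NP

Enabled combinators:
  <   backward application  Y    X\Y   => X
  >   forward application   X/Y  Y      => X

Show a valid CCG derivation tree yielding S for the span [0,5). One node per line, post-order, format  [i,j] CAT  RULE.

[0,5] S   >
  [0,1] "found" : S/(S/N)
  [1,5] S/N   <
    [1,2] "clearly" : PP/S
    [2,5] (S/N)\(PP/S)   >
      [2,3] "every" : ((S/N)\(PP/S))/N
      [3,5] N   >
        [3,4] "this" : N/NP
        [4,5] "liked" : NP

[0,1] S/(S/N)  lex  "found"
[1,2] PP/S  lex  "clearly"
[2,3] ((S/N)\(PP/S))/N  lex  "every"
[3,4] N/NP  lex  "this"
[4,5] NP  lex  "liked"
[3,5] N  >  k=4
[2,5] (S/N)\(PP/S)  >  k=3
[1,5] S/N  <  k=2
[0,5] S  >  k=1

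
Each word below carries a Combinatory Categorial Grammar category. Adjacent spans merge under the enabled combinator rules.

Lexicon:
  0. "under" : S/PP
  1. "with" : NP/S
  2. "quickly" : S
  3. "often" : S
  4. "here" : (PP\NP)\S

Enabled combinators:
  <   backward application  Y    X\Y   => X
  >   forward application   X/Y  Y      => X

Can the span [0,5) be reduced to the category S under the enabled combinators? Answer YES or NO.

[0,5] S   >
  [0,1] "under" : S/PP
  [1,5] PP   <
    [1,3] NP   >
      [1,2] "with" : NP/S
      [2,3] "quickly" : S
    [3,5] PP\NP   <
      [3,4] "often" : S
      [4,5] "here" : (PP\NP)\S

YES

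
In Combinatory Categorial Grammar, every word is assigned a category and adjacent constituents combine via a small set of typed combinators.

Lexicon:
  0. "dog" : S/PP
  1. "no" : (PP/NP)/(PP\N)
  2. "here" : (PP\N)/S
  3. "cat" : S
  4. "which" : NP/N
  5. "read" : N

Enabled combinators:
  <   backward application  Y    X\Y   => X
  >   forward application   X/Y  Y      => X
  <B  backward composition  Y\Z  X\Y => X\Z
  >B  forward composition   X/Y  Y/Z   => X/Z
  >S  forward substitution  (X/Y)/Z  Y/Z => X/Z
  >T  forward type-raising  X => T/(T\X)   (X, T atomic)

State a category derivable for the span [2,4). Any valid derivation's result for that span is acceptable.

[0,6] S   >
  [0,1] "dog" : S/PP
  [1,6] PP   >
    [1,4] PP/NP   >
      [1,2] "no" : (PP/NP)/(PP\N)
      [2,4] PP\N   >
        [2,3] "here" : (PP\N)/S
        [3,4] "cat" : S
    [4,6] NP   >
      [4,5] "which" : NP/N
      [5,6] "read" : N

PP\N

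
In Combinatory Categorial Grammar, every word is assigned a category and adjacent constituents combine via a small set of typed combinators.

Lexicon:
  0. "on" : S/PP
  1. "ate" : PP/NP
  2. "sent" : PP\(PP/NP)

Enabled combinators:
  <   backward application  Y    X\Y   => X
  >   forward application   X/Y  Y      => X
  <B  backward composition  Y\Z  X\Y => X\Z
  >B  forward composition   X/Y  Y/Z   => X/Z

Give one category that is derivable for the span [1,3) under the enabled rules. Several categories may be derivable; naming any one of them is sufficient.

[0,3] S   >
  [0,1] "on" : S/PP
  [1,3] PP   <
    [1,2] "ate" : PP/NP
    [2,3] "sent" : PP\(PP/NP)

PP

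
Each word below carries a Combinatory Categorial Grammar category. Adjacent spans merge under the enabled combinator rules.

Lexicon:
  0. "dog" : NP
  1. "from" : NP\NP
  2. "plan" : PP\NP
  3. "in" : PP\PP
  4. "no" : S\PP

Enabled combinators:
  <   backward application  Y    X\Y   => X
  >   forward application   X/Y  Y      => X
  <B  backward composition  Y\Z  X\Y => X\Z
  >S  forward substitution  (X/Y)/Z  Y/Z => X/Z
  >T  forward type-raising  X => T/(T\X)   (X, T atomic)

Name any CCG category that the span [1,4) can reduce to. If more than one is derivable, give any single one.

PP\NP

[0,5] S   <
  [0,1] "dog" : NP
  [1,5] S\NP   <B
    [1,4] PP\NP   <B
      [1,3] PP\NP   <B
        [1,2] "from" : NP\NP
        [2,3] "plan" : PP\NP
      [3,4] "in" : PP\PP
    [4,5] "no" : S\PP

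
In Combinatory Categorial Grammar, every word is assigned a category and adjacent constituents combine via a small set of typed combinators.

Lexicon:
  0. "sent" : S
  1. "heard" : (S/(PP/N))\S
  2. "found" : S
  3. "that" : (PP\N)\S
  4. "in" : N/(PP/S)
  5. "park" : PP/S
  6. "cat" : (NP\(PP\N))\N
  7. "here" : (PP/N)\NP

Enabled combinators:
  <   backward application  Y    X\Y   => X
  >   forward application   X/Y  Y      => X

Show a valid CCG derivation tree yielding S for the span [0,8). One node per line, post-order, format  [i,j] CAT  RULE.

[0,1] S  lex  "sent"
[1,2] (S/(PP/N))\S  lex  "heard"
[0,2] S/(PP/N)  <  k=1
[2,3] S  lex  "found"
[3,4] (PP\N)\S  lex  "that"
[2,4] PP\N  <  k=3
[4,5] N/(PP/S)  lex  "in"
[5,6] PP/S  lex  "park"
[4,6] N  >  k=5
[6,7] (NP\(PP\N))\N  lex  "cat"
[4,7] NP\(PP\N)  <  k=6
[2,7] NP  <  k=4
[7,8] (PP/N)\NP  lex  "here"
[2,8] PP/N  <  k=7
[0,8] S  >  k=2

[0,8] S   >
  [0,2] S/(PP/N)   <
    [0,1] "sent" : S
    [1,2] "heard" : (S/(PP/N))\S
  [2,8] PP/N   <
    [2,7] NP   <
      [2,4] PP\N   <
        [2,3] "found" : S
        [3,4] "that" : (PP\N)\S
      [4,7] NP\(PP\N)   <
        [4,6] N   >
          [4,5] "in" : N/(PP/S)
          [5,6] "park" : PP/S
        [6,7] "cat" : (NP\(PP\N))\N
    [7,8] "here" : (PP/N)\NP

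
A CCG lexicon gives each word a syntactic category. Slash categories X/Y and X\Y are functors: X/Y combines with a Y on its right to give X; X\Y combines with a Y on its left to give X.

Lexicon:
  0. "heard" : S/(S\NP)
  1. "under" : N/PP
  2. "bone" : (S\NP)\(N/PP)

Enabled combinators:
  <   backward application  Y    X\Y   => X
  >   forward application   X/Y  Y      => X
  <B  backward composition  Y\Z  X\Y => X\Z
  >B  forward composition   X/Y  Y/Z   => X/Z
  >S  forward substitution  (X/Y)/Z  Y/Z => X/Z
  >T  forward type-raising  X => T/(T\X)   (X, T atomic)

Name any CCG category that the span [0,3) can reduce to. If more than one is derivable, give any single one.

[0,3] S   >
  [0,1] "heard" : S/(S\NP)
  [1,3] S\NP   <
    [1,2] "under" : N/PP
    [2,3] "bone" : (S\NP)\(N/PP)

S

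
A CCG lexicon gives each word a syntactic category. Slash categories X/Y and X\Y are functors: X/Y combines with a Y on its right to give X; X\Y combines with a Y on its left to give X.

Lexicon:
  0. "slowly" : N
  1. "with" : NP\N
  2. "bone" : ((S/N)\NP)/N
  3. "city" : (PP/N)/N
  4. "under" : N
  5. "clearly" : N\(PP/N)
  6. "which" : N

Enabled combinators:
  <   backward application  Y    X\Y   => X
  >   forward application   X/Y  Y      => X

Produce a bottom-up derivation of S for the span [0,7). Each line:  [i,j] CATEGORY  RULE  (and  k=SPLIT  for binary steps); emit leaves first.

[0,7] S   >
  [0,6] S/N   <
    [0,2] NP   <
      [0,1] "slowly" : N
      [1,2] "with" : NP\N
    [2,6] (S/N)\NP   >
      [2,3] "bone" : ((S/N)\NP)/N
      [3,6] N   <
        [3,5] PP/N   >
          [3,4] "city" : (PP/N)/N
          [4,5] "under" : N
        [5,6] "clearly" : N\(PP/N)
  [6,7] "which" : N

[0,1] N  lex  "slowly"
[1,2] NP\N  lex  "with"
[0,2] NP  <  k=1
[2,3] ((S/N)\NP)/N  lex  "bone"
[3,4] (PP/N)/N  lex  "city"
[4,5] N  lex  "under"
[3,5] PP/N  >  k=4
[5,6] N\(PP/N)  lex  "clearly"
[3,6] N  <  k=5
[2,6] (S/N)\NP  >  k=3
[0,6] S/N  <  k=2
[6,7] N  lex  "which"
[0,7] S  >  k=6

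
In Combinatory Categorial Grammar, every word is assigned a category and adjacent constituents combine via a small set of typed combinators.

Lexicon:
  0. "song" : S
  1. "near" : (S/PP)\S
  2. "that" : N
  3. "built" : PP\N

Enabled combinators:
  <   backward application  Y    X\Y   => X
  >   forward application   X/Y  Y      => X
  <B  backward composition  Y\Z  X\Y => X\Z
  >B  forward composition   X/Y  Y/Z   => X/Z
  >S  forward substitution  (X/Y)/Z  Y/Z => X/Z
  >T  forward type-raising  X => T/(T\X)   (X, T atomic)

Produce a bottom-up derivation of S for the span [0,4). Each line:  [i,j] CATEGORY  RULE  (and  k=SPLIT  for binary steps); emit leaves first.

[0,1] S  lex  "song"
[1,2] (S/PP)\S  lex  "near"
[0,2] S/PP  <  k=1
[2,3] N  lex  "that"
[3,4] PP\N  lex  "built"
[2,4] PP  <  k=3
[0,4] S  >  k=2

[0,4] S   >
  [0,2] S/PP   <
    [0,1] "song" : S
    [1,2] "near" : (S/PP)\S
  [2,4] PP   <
    [2,3] "that" : N
    [3,4] "built" : PP\N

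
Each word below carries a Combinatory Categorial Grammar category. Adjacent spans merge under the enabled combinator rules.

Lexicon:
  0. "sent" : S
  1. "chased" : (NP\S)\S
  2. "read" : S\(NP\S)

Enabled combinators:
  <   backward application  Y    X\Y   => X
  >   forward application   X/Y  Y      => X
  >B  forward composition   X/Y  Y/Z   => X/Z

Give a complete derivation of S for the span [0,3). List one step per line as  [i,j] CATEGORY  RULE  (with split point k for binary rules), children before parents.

[0,1] S  lex  "sent"
[1,2] (NP\S)\S  lex  "chased"
[0,2] NP\S  <  k=1
[2,3] S\(NP\S)  lex  "read"
[0,3] S  <  k=2

[0,3] S   <
  [0,2] NP\S   <
    [0,1] "sent" : S
    [1,2] "chased" : (NP\S)\S
  [2,3] "read" : S\(NP\S)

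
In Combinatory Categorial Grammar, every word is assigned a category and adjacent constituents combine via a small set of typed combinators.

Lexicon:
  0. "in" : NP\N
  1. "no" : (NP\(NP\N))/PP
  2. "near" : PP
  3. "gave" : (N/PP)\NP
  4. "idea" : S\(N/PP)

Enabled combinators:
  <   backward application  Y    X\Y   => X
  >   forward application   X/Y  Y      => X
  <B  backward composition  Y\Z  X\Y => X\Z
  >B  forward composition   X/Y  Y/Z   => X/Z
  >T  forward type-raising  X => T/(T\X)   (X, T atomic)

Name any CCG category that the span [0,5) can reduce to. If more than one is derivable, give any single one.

[0,5] S   <
  [0,3] NP   <
    [0,1] "in" : NP\N
    [1,3] NP\(NP\N)   >
      [1,2] "no" : (NP\(NP\N))/PP
      [2,3] "near" : PP
  [3,5] S\NP   <B
    [3,4] "gave" : (N/PP)\NP
    [4,5] "idea" : S\(N/PP)

S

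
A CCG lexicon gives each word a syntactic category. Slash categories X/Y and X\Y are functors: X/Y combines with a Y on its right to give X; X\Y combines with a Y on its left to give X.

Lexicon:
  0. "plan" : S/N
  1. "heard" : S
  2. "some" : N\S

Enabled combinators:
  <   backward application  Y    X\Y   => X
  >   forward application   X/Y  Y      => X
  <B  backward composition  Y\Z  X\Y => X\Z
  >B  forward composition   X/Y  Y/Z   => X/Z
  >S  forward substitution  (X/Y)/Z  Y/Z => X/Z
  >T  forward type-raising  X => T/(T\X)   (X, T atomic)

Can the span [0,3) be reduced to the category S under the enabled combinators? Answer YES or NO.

YES

[0,3] S   >
  [0,1] "plan" : S/N
  [1,3] N   <
    [1,2] "heard" : S
    [2,3] "some" : N\S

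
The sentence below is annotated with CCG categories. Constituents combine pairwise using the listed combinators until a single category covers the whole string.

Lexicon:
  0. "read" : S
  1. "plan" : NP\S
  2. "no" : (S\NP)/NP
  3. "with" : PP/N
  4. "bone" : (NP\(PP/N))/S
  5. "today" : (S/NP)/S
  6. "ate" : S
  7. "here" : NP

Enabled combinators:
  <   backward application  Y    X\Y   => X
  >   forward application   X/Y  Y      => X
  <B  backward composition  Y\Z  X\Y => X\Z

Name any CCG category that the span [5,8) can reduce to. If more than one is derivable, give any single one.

[0,8] S   <
  [0,2] NP   <
    [0,1] "read" : S
    [1,2] "plan" : NP\S
  [2,8] S\NP   >
    [2,3] "no" : (S\NP)/NP
    [3,8] NP   <
      [3,4] "with" : PP/N
      [4,8] NP\(PP/N)   >
        [4,5] "bone" : (NP\(PP/N))/S
        [5,8] S   >
          [5,7] S/NP   >
            [5,6] "today" : (S/NP)/S
            [6,7] "ate" : S
          [7,8] "here" : NP

S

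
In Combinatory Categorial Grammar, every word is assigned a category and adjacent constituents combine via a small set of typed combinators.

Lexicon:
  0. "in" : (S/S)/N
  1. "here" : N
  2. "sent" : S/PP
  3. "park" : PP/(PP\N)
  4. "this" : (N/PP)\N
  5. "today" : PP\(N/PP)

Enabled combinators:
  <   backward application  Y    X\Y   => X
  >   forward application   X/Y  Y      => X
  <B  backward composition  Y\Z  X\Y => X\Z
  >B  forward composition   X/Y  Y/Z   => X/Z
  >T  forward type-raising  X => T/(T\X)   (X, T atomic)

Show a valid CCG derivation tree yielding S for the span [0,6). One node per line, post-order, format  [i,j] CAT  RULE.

[0,6] S   >
  [0,3] S/PP   >B
    [0,2] S/S   >
      [0,1] "in" : (S/S)/N
      [1,2] "here" : N
    [2,3] "sent" : S/PP
  [3,6] PP   >
    [3,4] "park" : PP/(PP\N)
    [4,6] PP\N   <B
      [4,5] "this" : (N/PP)\N
      [5,6] "today" : PP\(N/PP)

[0,1] (S/S)/N  lex  "in"
[1,2] N  lex  "here"
[0,2] S/S  >  k=1
[2,3] S/PP  lex  "sent"
[0,3] S/PP  >B  k=2
[3,4] PP/(PP\N)  lex  "park"
[4,5] (N/PP)\N  lex  "this"
[5,6] PP\(N/PP)  lex  "today"
[4,6] PP\N  <B  k=5
[3,6] PP  >  k=4
[0,6] S  >  k=3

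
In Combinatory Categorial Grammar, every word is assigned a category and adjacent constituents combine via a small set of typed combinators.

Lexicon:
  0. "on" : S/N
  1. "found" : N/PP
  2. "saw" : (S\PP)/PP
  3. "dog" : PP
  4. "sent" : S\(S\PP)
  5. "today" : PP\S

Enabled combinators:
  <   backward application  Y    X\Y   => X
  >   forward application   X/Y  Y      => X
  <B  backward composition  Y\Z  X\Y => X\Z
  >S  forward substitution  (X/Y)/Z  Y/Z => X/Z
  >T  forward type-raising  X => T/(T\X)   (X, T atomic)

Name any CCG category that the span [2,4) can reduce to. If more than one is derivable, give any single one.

[0,6] S   >
  [0,1] "on" : S/N
  [1,6] N   >
    [1,2] "found" : N/PP
    [2,6] PP   <
      [2,5] S   <
        [2,4] S\PP   >
          [2,3] "saw" : (S\PP)/PP
          [3,4] "dog" : PP
        [4,5] "sent" : S\(S\PP)
      [5,6] "today" : PP\S

S\PP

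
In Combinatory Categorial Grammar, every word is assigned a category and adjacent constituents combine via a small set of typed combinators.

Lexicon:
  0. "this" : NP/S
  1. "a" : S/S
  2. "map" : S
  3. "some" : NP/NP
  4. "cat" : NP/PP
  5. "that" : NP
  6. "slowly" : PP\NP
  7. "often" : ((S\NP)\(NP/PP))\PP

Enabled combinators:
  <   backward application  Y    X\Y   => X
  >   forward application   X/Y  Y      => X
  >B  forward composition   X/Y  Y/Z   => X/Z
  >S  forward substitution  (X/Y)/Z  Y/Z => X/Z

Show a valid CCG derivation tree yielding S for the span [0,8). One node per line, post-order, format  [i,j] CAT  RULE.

[0,1] NP/S  lex  "this"
[1,2] S/S  lex  "a"
[0,2] NP/S  >B  k=1
[2,3] S  lex  "map"
[0,3] NP  >  k=2
[3,4] NP/NP  lex  "some"
[4,5] NP/PP  lex  "cat"
[3,5] NP/PP  >B  k=4
[5,6] NP  lex  "that"
[6,7] PP\NP  lex  "slowly"
[5,7] PP  <  k=6
[7,8] ((S\NP)\(NP/PP))\PP  lex  "often"
[5,8] (S\NP)\(NP/PP)  <  k=7
[3,8] S\NP  <  k=5
[0,8] S  <  k=3

[0,8] S   <
  [0,3] NP   >
    [0,2] NP/S   >B
      [0,1] "this" : NP/S
      [1,2] "a" : S/S
    [2,3] "map" : S
  [3,8] S\NP   <
    [3,5] NP/PP   >B
      [3,4] "some" : NP/NP
      [4,5] "cat" : NP/PP
    [5,8] (S\NP)\(NP/PP)   <
      [5,7] PP   <
        [5,6] "that" : NP
        [6,7] "slowly" : PP\NP
      [7,8] "often" : ((S\NP)\(NP/PP))\PP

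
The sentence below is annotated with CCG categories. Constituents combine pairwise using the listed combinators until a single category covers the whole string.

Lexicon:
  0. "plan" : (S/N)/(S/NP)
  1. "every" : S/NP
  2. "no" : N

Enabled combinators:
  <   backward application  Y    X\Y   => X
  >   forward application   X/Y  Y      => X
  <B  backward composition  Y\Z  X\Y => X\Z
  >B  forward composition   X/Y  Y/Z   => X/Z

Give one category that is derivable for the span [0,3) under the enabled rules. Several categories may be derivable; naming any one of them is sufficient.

S

[0,3] S   >
  [0,2] S/N   >
    [0,1] "plan" : (S/N)/(S/NP)
    [1,2] "every" : S/NP
  [2,3] "no" : N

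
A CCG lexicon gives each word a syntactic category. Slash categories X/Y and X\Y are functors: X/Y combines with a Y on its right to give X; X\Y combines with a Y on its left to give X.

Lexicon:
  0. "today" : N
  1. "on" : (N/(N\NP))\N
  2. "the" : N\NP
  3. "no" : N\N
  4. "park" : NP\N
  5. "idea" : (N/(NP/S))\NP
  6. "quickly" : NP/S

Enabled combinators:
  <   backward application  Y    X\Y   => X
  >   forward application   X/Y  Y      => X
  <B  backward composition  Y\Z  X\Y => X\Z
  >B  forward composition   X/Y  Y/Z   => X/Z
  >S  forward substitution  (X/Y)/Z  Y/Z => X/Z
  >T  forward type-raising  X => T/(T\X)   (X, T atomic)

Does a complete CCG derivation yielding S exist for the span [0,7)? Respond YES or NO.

NO

N (N/(N\NP))\N N\NP N\N NP\N (N/(NP/S))\NP NP/S
CKY chart[0,7] = {N, N/(N\N), NP/(NP\N), PP/(PP\N), S/(S\N)}; S ∉ chart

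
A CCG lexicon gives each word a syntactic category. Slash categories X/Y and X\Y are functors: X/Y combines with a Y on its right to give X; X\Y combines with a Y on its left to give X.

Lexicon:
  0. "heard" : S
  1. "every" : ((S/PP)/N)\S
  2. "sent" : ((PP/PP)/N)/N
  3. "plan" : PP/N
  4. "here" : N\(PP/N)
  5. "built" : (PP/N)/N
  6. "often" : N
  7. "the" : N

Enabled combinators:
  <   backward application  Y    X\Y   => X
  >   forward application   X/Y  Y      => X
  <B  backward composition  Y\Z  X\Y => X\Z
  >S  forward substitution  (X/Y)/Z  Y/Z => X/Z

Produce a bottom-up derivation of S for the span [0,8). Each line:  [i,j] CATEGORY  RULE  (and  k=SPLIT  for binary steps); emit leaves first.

[0,8] S   >
  [0,7] S/N   >S
    [0,2] (S/PP)/N   <
      [0,1] "heard" : S
      [1,2] "every" : ((S/PP)/N)\S
    [2,7] PP/N   >S
      [2,5] (PP/PP)/N   >
        [2,3] "sent" : ((PP/PP)/N)/N
        [3,5] N   <
          [3,4] "plan" : PP/N
          [4,5] "here" : N\(PP/N)
      [5,7] PP/N   >
        [5,6] "built" : (PP/N)/N
        [6,7] "often" : N
  [7,8] "the" : N

[0,1] S  lex  "heard"
[1,2] ((S/PP)/N)\S  lex  "every"
[0,2] (S/PP)/N  <  k=1
[2,3] ((PP/PP)/N)/N  lex  "sent"
[3,4] PP/N  lex  "plan"
[4,5] N\(PP/N)  lex  "here"
[3,5] N  <  k=4
[2,5] (PP/PP)/N  >  k=3
[5,6] (PP/N)/N  lex  "built"
[6,7] N  lex  "often"
[5,7] PP/N  >  k=6
[2,7] PP/N  >S  k=5
[0,7] S/N  >S  k=2
[7,8] N  lex  "the"
[0,8] S  >  k=7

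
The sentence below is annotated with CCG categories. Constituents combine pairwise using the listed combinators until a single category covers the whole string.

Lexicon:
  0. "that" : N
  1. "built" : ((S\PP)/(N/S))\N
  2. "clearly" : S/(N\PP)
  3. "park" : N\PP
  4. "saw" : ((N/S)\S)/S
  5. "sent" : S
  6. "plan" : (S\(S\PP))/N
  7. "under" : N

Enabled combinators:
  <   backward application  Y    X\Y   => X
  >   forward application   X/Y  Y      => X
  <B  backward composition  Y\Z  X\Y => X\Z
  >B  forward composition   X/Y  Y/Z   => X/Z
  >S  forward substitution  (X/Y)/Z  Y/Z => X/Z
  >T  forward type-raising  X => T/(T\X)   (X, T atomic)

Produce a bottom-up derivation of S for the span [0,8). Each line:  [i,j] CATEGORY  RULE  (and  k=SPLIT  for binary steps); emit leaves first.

[0,1] N  lex  "that"
[1,2] ((S\PP)/(N/S))\N  lex  "built"
[0,2] (S\PP)/(N/S)  <  k=1
[2,3] S/(N\PP)  lex  "clearly"
[3,4] N\PP  lex  "park"
[2,4] S  >  k=3
[4,5] ((N/S)\S)/S  lex  "saw"
[5,6] S  lex  "sent"
[4,6] (N/S)\S  >  k=5
[2,6] N/S  <  k=4
[0,6] S\PP  >  k=2
[6,7] (S\(S\PP))/N  lex  "plan"
[7,8] N  lex  "under"
[6,8] S\(S\PP)  >  k=7
[0,8] S  <  k=6

[0,8] S   <
  [0,6] S\PP   >
    [0,2] (S\PP)/(N/S)   <
      [0,1] "that" : N
      [1,2] "built" : ((S\PP)/(N/S))\N
    [2,6] N/S   <
      [2,4] S   >
        [2,3] "clearly" : S/(N\PP)
        [3,4] "park" : N\PP
      [4,6] (N/S)\S   >
        [4,5] "saw" : ((N/S)\S)/S
        [5,6] "sent" : S
  [6,8] S\(S\PP)   >
    [6,7] "plan" : (S\(S\PP))/N
    [7,8] "under" : N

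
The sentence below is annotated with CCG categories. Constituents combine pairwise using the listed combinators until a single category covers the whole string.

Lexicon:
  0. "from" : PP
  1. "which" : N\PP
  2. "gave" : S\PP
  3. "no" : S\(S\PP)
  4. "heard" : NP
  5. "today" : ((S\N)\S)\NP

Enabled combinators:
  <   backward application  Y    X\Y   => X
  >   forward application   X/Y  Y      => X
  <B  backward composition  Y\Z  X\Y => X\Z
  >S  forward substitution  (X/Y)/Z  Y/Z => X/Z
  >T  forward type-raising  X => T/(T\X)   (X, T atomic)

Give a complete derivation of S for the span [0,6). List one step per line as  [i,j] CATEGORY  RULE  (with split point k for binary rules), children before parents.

[0,1] PP  lex  "from"
[0,1] N/(N\PP)  >T
[1,2] N\PP  lex  "which"
[0,2] N  >  k=1
[2,3] S\PP  lex  "gave"
[3,4] S\(S\PP)  lex  "no"
[2,4] S  <  k=3
[4,5] NP  lex  "heard"
[5,6] ((S\N)\S)\NP  lex  "today"
[4,6] (S\N)\S  <  k=5
[2,6] S\N  <  k=4
[0,6] S  <  k=2

[0,6] S   <
  [0,2] N   >
    [0,1] N/(N\PP)   >T
      [0,1] "from" : PP
    [1,2] "which" : N\PP
  [2,6] S\N   <
    [2,4] S   <
      [2,3] "gave" : S\PP
      [3,4] "no" : S\(S\PP)
    [4,6] (S\N)\S   <
      [4,5] "heard" : NP
      [5,6] "today" : ((S\N)\S)\NP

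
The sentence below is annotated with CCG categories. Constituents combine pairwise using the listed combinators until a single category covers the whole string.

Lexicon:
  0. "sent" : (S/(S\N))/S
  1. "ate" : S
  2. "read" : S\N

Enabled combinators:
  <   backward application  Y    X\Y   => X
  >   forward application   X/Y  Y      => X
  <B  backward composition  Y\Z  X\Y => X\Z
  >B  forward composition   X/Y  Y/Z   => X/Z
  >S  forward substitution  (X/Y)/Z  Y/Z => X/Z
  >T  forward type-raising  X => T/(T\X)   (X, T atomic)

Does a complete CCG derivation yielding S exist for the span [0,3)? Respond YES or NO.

YES

[0,3] S   >
  [0,2] S/(S\N)   >
    [0,1] "sent" : (S/(S\N))/S
    [1,2] "ate" : S
  [2,3] "read" : S\N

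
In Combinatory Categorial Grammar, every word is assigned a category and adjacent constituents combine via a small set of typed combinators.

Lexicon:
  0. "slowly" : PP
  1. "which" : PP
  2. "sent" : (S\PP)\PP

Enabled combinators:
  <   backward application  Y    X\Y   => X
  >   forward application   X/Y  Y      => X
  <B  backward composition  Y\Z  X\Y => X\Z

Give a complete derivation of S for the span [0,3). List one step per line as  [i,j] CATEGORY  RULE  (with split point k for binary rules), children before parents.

[0,1] PP  lex  "slowly"
[1,2] PP  lex  "which"
[2,3] (S\PP)\PP  lex  "sent"
[1,3] S\PP  <  k=2
[0,3] S  <  k=1

[0,3] S   <
  [0,1] "slowly" : PP
  [1,3] S\PP   <
    [1,2] "which" : PP
    [2,3] "sent" : (S\PP)\PP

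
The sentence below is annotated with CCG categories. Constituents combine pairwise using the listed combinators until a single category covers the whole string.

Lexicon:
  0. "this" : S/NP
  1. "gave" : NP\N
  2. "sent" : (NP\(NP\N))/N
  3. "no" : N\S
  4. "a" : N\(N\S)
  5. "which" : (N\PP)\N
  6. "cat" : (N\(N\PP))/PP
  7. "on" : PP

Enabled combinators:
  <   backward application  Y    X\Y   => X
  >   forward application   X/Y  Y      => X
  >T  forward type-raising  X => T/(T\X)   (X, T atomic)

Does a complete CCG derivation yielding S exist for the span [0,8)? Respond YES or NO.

[0,8] S   >
  [0,1] "this" : S/NP
  [1,8] NP   <
    [1,2] "gave" : NP\N
    [2,8] NP\(NP\N)   >
      [2,3] "sent" : (NP\(NP\N))/N
      [3,8] N   <
        [3,6] N\PP   <
          [3,5] N   <
            [3,4] "no" : N\S
            [4,5] "a" : N\(N\S)
          [5,6] "which" : (N\PP)\N
        [6,8] N\(N\PP)   >
          [6,7] "cat" : (N\(N\PP))/PP
          [7,8] "on" : PP

YES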